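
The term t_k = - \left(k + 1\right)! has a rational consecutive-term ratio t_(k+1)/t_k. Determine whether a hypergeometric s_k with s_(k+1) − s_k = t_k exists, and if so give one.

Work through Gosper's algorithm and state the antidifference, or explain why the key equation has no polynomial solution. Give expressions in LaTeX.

none — t_k is not Gosper-summable

Ratio r(k) = k + 2.
Gosper form: A/B · C(k+1)/C(k) with A=k + 2, B=1, C=1.
Need (k + 2)·f(k+1) − (1)·f(k) = 1.
Degrees (1,0,0) ⇒ d ≤ -1.
Bound -1 < 0, so the key equation has no polynomial solution.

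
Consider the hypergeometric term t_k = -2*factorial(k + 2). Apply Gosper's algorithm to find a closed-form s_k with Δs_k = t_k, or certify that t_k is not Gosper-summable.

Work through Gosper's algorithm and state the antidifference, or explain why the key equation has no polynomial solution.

no hypergeometric antidifference exists

The ratio is k + 3.
Take A(k)=k + 3, B(k)=1, C(k)=1.
f must satisfy (k + 3)·f(k+1) − (1)·f(k) = 1.
d = -1 from the (1,0,0) case.
Negative degree bound (-1): no f exists, t_k not Gosper-summable.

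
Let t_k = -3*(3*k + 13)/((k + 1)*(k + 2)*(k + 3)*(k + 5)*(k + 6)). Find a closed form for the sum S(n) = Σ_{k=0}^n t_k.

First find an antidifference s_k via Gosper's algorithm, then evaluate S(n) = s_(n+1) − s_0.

S(n) = 3*(-n**3 - 11*n**2 - 36*n - 26)/(10*(n**3 + 11*n**2 + 36*n + 36))

r(k) = (k + 1)*(k + 5)*(3*k + 16)/((k + 4)*(k + 7)*(3*k + 13)) after simplifying.
Factor: A=k + 1; B=k + 7; C=k**2 + 25*k/3 + 52/3.
Key eq: (k + 1)·f(k+1) = (k + 6)·f(k) + (k**2 + 25*k/3 + 52/3).
deg f ≤ 5 (via 1,1,2).
Match coefficients ⇒ f(k) = k*(k + 3)*(k + 4)*(k**2 + 8*k + 17)/30.
So s_k = (B(k−1)f/C)·t_k = (k*(k + 3)*(k + 6)*(k**2 + 8*k + 17)/(10*(3*k + 13)))·t_k = 3*k*(-k**2 - 8*k - 17)/(10*(k**3 + 8*k**2 + 17*k + 10)).
s_(k+1) − s_k = 3*(-3*k - 13)/(k**5 + 17*k**4 + 107*k**3 + 307*k**2 + 396*k + 180) = t_k.
s_(n+1) = 3*(-n**3 - 11*n**2 - 36*n - 26)/(10*(n**3 + 11*n**2 + 36*n + 36)) and s_(0) = 0, so S(n) = 3*(-n**3 - 11*n**2 - 36*n - 26)/(10*(n**3 + 11*n**2 + 36*n + 36)).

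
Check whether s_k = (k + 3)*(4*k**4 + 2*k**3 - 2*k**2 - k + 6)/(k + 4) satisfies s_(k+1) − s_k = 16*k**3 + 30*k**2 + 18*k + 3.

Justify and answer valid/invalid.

s_(k+1) = (4*k**5 + 34*k**4 + 100*k**3 + 129*k**2 + 77*k + 36)/(k + 5)
s_(k+1) − s_k = (16*k**5 + 162*k**4 + 516*k**3 + 625*k**2 + 311*k + 54)/(k**2 + 9*k + 20)
(s_(k+1) − s_k) − t_k = 2*(-6*k**4 - 46*k**3 - 70*k**2 - 38*k - 3)/(k**2 + 9*k + 20)

Invalid: residual 2*(-6*k**4 - 46*k**3 - 70*k**2 - 38*k - 3)/(k**2 + 9*k + 20) ≠ 0.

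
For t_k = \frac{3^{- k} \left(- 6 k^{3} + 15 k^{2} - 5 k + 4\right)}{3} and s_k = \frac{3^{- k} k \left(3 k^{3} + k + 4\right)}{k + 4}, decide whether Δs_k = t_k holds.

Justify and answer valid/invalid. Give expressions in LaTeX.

s_(k+1) = (k + 1)*(k + 3*(k + 1)**3 + 5)/(3*3**k*(k + 5))
s_(k+1) − s_k = (-6*k**5 - 21*k**4 + 64*k**3 + 67*k**2 + 20*k + 32)/(3*3**k*(k**2 + 9*k + 20))
(s_(k+1) − s_k) − t_k = 2*(3*k**4 + 9*k**3 - 32*k**2 + 14*k - 8)/(3**k*(k**2 + 9*k + 20))

Invalid: residual \frac{2 \cdot 3^{- k} \left(3 k^{4} + 9 k^{3} - 32 k^{2} + 14 k - 8\right)}{k^{2} + 9 k + 20} ≠ 0.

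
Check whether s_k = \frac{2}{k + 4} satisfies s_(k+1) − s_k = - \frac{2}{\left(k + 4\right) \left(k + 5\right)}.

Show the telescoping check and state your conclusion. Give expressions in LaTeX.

valid; difference matches t_k

s_(k+1) = 2/(k + 5)
s_(k+1) − s_k = -2/((k + 4)*(k + 5))
(s_(k+1) − s_k) − t_k = 0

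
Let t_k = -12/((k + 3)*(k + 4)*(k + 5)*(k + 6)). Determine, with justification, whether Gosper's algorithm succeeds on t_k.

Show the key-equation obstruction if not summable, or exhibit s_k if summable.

Yes. s_k = k*(-k**2 - 12*k - 47)/(15*(k + 3)*(k + 4)*(k + 5)).

The ratio is (k + 3)/(k + 7).
Factor: A=k + 3; B=k + 7; C=1.
Need (k + 3)·f(k+1) − (k + 6)·f(k) = 1.
d = 3 from the (1,1,0) case.
Match coefficients ⇒ f(k) = k*(k**2 + 12*k + 47)/180.
Certificate R = B(k−1)f/C = k*(k + 6)*(k**2 + 12*k + 47)/180 gives s_k = k*(-k**2 - 12*k - 47)/(15*(k + 3)*(k + 4)*(k + 5)).
s_(k+1) − s_k = -12/(k**4 + 18*k**3 + 119*k**2 + 342*k + 360) = t_k.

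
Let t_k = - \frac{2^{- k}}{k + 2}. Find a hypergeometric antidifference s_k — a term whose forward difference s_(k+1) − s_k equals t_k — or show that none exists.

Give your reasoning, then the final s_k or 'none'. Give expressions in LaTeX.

The ratio is (k + 2)/(2*(k + 3)).
Take A(k)=k/2 + 1, B(k)=k + 3, C(k)=1.
Set up (k/2 + 1)·f(k+1) − (k + 2)·f(k) − (1) = 0.
d = -1 from the (1,1,0) case.
deg f ≤ -1 is impossible — no certificate.

no hypergeometric antidifference exists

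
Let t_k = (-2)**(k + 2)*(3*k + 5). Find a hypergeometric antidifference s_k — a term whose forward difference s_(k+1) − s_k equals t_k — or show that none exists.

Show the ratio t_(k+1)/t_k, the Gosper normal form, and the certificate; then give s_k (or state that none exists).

The ratio is 2*(-3*k - 8)/(3*k + 5).
Gosper form: A/B · C(k+1)/C(k) with A=-2, B=1, C=k + 5/3.
Need (-2)·f(k+1) − (1)·f(k) = k + 5/3.
d = 1 from the (0,0,1) case.
A polynomial solution: f(k) = -(k + 1)/3.
R(k) = B(k−1)·f(k)/C(k) = -(k + 1)/(3*k + 5); s_k = R·t_k = (-2)**(k + 2)*(-k - 1).
s_(k+1) − s_k = (-2)**(k + 2)*(3*k + 5) = t_k.

s_k = (-2)**(k + 2)*(-k - 1)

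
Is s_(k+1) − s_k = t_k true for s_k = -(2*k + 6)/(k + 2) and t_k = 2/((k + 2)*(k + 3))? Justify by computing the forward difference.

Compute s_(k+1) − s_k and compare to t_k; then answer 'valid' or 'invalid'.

s_(k+1) = 2*(-k - 4)/(k + 3)
s_(k+1) − s_k = 2/(k**2 + 5*k + 6)
(s_(k+1) − s_k) − t_k = 0

valid (s_(k+1) − s_k reduces to t_k)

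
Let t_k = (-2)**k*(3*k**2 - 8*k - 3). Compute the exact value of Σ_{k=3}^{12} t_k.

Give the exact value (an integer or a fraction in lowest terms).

Σ = 966672

Compute t_(k+1)/t_k: get 2*(-3*k**2 + 2*k + 8)/(3*k**2 - 8*k - 3).
Take A(k)=-2, B(k)=1, C(k)=k**2 - 8*k/3 - 1.
Set up (-2)·f(k+1) − (1)·f(k) − (k**2 - 8*k/3 - 1) = 0.
Bound: deg f ≤ 2.
Solving with deg f ≤ 2: f(k) = -(k**2 - 4*k + 1)/3.
Then R = B(k−1)f/C = -(k**2 - 4*k + 1)/((k - 3)*(3*k + 1)), so s_k = R(k)·t_k = (-2)**k*(-k**2 + 4*k - 1).
s_(k+1) − s_k = (-2)**k*(3*k**2 - 8*k - 3) = t_k.
Σ_(k=3)^(12) t_k = s_(13) − s_(3) = 966656 − (-16) = 966672.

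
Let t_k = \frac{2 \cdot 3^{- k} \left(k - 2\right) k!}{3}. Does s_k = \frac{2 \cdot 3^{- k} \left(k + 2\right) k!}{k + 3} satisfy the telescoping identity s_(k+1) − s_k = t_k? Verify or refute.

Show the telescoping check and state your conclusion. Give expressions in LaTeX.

s_(k+1) = 2*(k + 3)*factorial(k + 1)/(3*3**k*(k + 4))
s_(k+1) − s_k = 2*(k**3 + 4*k**2 - 3*k - 15)*factorial(k)/(3*3**k*(k + 3)*(k + 4))
(s_(k+1) − s_k) − t_k = -2*(k**2 + k - 9)*factorial(k)/(3*3**k*(k + 3)*(k + 4))

Invalid: residual - \frac{2 \cdot 3^{- k} \left(k^{2} + k - 9\right) k!}{3 \left(k + 3\right) \left(k + 4\right)} ≠ 0.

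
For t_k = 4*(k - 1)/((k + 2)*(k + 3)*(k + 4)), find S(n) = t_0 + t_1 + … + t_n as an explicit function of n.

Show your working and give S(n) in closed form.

S(n) = (n**2 - 5*n - 6)/(3*(n**2 + 7*n + 12))

Compute t_(k+1)/t_k: get k*(k + 2)/((k - 1)*(k + 5)).
Factor: A=k + 2; B=k + 5; C=k - 1.
Solve (k + 2)·f(k+1) − (k + 4)·f(k) = k - 1.
d = 2 from the (1,1,1) case.
A polynomial solution: f(k) = k*(k - 7)/12.
Get s_k = R·t_k = k*(k - 7)/(3*(k + 2)*(k + 3)) with R(k) = B(k−1)f(k)/C(k) = k*(k - 7)*(k + 4)/(12*(k - 1)).
Check: Δs_k = 4*(k - 1)/(k**3 + 9*k**2 + 26*k + 24). ✓
s_(n+1) = (n**2 - 5*n - 6)/(3*(n**2 + 7*n + 12)) and s_(0) = 0, so S(n) = (n**2 - 5*n - 6)/(3*(n**2 + 7*n + 12)).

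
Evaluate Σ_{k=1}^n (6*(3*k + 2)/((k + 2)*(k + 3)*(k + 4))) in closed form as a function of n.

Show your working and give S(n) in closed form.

r(k) = (k + 2)*(3*k + 5)/((k + 5)*(3*k + 2)) after simplifying.
So A=k + 2 and B=k + 5, with C=k + 2/3.
Solve (k + 2)·f(k+1) − (k + 4)·f(k) = k + 2/3.
deg f ≤ 2 (via 1,1,1).
Solving with deg f ≤ 2: f(k) = k*(2*k + 1)/9.
So s_k = (B(k−1)f/C)·t_k = (k*(k + 4)*(2*k + 1)/(3*(3*k + 2)))·t_k = 2*k*(2*k + 1)/((k + 2)*(k + 3)).
Verify: 6*(3*k + 2)/(k**3 + 9*k**2 + 26*k + 24) matches t_k.
Σ_(k=1)^n t_k = s_(n+1) − s_(1) = (2*(2*n**2 + 5*n + 3)/(n**2 + 7*n + 12)) − (1/2), i.e. n*(7*n + 13)/(2*(n**2 + 7*n + 12)).

S(n) = n*(7*n + 13)/(2*(n**2 + 7*n + 12))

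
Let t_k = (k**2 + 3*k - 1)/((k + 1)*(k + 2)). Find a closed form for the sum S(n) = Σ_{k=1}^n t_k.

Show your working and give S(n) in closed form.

S(n) = n*(2*n + 1)/(2*(n + 2))

r(k) = (k + 1)*(3*k + (k + 1)**2 + 2)/((k + 3)*(k**2 + 3*k - 1)) after simplifying.
A = k + 1, B = k + 3, C = k**2 + 3*k - 1.
Key eq: (k + 1)·f(k+1) = (k + 2)·f(k) + (k**2 + 3*k - 1).
Bound: deg f ≤ 2.
Solve for f: f(k) = k*(k - 2) (degree 2 ≤ 2).
Then R = B(k−1)f/C = k*(k - 2)*(k + 2)/(k**2 + 3*k - 1), so s_k = R(k)·t_k = k*(k - 2)/(k + 1).
Δs = (k**2 + 3*k - 1)/(k**2 + 3*k + 2), as required.
Evaluate: s_(n+1) = (n**2 - 1)/(n + 2); subtract s_(1) = -1/2 ⇒ S(n) = n*(2*n + 1)/(2*(n + 2)).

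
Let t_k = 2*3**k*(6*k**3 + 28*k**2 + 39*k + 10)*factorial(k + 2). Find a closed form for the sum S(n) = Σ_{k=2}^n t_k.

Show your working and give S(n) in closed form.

S(n) = 12*3**n*n**2*factorial(n + 3) + 24*3**n*n*factorial(n + 3) + 6*3**n*factorial(n + 3) - 3024

Compute t_(k+1)/t_k: get 3*(6*k**4 + 64*k**3 + 251*k**2 + 422*k + 249)/(6*k**3 + 28*k**2 + 39*k + 10).
Factor: A=3*k + 9; B=1; C=k**3 + 14*k**2/3 + 13*k/2 + 5/3.
Need (3*k + 9)·f(k+1) − (1)·f(k) = k**3 + 14*k**2/3 + 13*k/2 + 5/3.
Degrees (1,0,3) ⇒ d ≤ 2.
Match coefficients ⇒ f(k) = (2*k**2 - 1)/6.
Certificate R = B(k−1)f/C = (2*k**2 - 1)/(6*k**3 + 28*k**2 + 39*k + 10) gives s_k = 2*3**k*(2*k**2 - 1)*factorial(k + 2).
Verify: 2*3**k*(6*k**3 + 28*k**2 + 39*k + 10)*factorial(k + 2) matches t_k.
s_(n+1) = 6*3**n*(2*n**2 + 4*n + 1)*factorial(n + 3) and s_(2) = 3024, so S(n) = 12*3**n*n**2*factorial(n + 3) + 24*3**n*n*factorial(n + 3) + 6*3**n*factorial(n + 3) - 3024.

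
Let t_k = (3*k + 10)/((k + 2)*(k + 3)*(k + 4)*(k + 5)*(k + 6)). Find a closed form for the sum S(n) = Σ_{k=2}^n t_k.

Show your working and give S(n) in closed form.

r(k) = (k + 2)*(3*k + 13)/((k + 7)*(3*k + 10)) after simplifying.
A = k + 2, B = k + 7, C = k + 10/3.
Set up (k + 2)·f(k+1) − (k + 6)·f(k) − (k + 10/3) = 0.
d = 4 from the (1,1,1) case.
Solve for f: f(k) = k*(k + 3)*(k**2 + 11*k + 38)/120 (degree 4 ≤ 4).
Get s_k = R·t_k = k*(k**2 + 11*k + 38)/(40*(k**3 + 11*k**2 + 38*k + 40)) with R(k) = B(k−1)f(k)/C(k) = k*(k + 3)*(k + 6)*(k**2 + 11*k + 38)/(40*(3*k + 10)).
Δs = (3*k + 10)/(k**5 + 20*k**4 + 155*k**3 + 580*k**2 + 1044*k + 720), as required.
Σ_(k=2)^n t_k = s_(n+1) − s_(2) = ((n**3 + 14*n**2 + 63*n + 50)/(40*(n**3 + 14*n**2 + 63*n + 90))) − (2/105), i.e. (n**3 + 14*n**2 + 63*n - 78)/(168*(n**3 + 14*n**2 + 63*n + 90)).

S(n) = (n**3 + 14*n**2 + 63*n - 78)/(168*(n**3 + 14*n**2 + 63*n + 90))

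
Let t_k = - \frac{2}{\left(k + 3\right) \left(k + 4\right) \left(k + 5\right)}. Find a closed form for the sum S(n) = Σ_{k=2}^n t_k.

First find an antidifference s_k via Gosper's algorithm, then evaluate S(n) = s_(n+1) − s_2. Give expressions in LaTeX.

Compute t_(k+1)/t_k: get (k + 3)/(k + 6).
Factor: A=k + 3; B=k + 6; C=1.
f must satisfy (k + 3)·f(k+1) − (k + 5)·f(k) = 1.
deg f ≤ 2 (via 1,1,0).
A polynomial solution: f(k) = k*(k + 7)/24.
Then R = B(k−1)f/C = k*(k + 5)*(k + 7)/24, so s_k = R(k)·t_k = k*(-k - 7)/(12*(k + 3)*(k + 4)).
s_(k+1) − s_k = -2/(k**3 + 12*k**2 + 47*k + 60) = t_k.
Σ_(k=2)^n t_k = s_(n+1) − s_(2) = ((-n**2 - 9*n - 8)/(12*(n**2 + 9*n + 20))) − (-1/20), i.e. (-n**2 - 9*n + 10)/(30*(n**2 + 9*n + 20)).

S(n) = \frac{- n^{2} - 9 n + 10}{30 \left(n^{2} + 9 n + 20\right)}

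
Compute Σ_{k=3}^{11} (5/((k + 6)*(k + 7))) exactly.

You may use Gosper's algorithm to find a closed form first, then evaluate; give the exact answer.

The ratio is (k + 6)/(k + 8).
A = k + 6, B = k + 8, C = 1.
Key eq: (k + 6)·f(k+1) = (k + 7)·f(k) + (1).
d = 1 from the (1,1,0) case.
Match coefficients ⇒ f(k) = k/6.
Then R = B(k−1)f/C = k*(k + 7)/6, so s_k = R(k)·t_k = 5*k/(6*(k + 6)).
Check: Δs_k = 5/(k**2 + 13*k + 42). ✓
Sum = s_(12) − s_(3); s_(12) = 5/9, s_(3) = 5/18 ⇒ 5/18.

Σ = 5/18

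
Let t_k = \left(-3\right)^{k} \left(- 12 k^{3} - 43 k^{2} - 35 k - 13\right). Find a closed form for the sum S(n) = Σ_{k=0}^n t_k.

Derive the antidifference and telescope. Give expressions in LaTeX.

S(n) = - 9 \left(-3\right)^{n} n^{3} - 39 \left(-3\right)^{n} n^{2} - 39 \left(-3\right)^{n} n - 12 \left(-3\right)^{n} - 1

t_(k+1)/t_k = 3*(-12*k**3 - 79*k**2 - 157*k - 103)/(12*k**3 + 43*k**2 + 35*k + 13).
Normal form (A,B,C) = (-3, 1, k**3 + 43*k**2/12 + 35*k/12 + 13/12).
Solve (-3)·f(k+1) − (1)·f(k) = k**3 + 43*k**2/12 + 35*k/12 + 13/12.
From deg A=0, deg B=0, deg C=3: d=3.
A polynomial solution: f(k) = -(3*k**3 + 4*k**2 - 4*k + 1)/12.
So s_k = (B(k−1)f/C)·t_k = (-(3*k**3 + 4*k**2 - 4*k + 1)/(12*k**3 + 43*k**2 + 35*k + 13))·t_k = (-3)**k*(3*k**3 + 4*k**2 - 4*k + 1).
s_(k+1) − s_k = (-3)**k*(-12*k**3 - 43*k**2 - 35*k - 13) = t_k.
Evaluate: s_(n+1) = (-3)**(n + 1)*(3*n**3 + 13*n**2 + 13*n + 4); subtract s_(0) = 1 ⇒ S(n) = -9*(-3)**n*n**3 - 39*(-3)**n*n**2 - 39*(-3)**n*n - 12*(-3)**n - 1.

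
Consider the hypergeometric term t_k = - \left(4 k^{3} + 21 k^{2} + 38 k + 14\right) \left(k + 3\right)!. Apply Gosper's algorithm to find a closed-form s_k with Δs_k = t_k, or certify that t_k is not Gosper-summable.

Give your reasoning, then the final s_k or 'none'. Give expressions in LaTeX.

s_k = - \left(4 k^{2} + k - 2\right) \left(k + 3\right)!

Compute t_(k+1)/t_k: get (4*k**4 + 49*k**3 + 224*k**2 + 445*k + 308)/(4*k**3 + 21*k**2 + 38*k + 14).
Factor: A=k + 4; B=1; C=k**3 + 21*k**2/4 + 19*k/2 + 7/2.
Key eq: (k + 4)·f(k+1) = (1)·f(k) + (k**3 + 21*k**2/4 + 19*k/2 + 7/2).
Degrees (1,0,3) ⇒ d ≤ 2.
Solve for f: f(k) = (4*k**2 + k - 2)/4 (degree 2 ≤ 2).
R(k) = B(k−1)·f(k)/C(k) = (4*k**2 + k - 2)/(4*k**3 + 21*k**2 + 38*k + 14); s_k = R·t_k = -(4*k**2 + k - 2)*factorial(k + 3).
Verify: -(4*k**3 + 21*k**2 + 38*k + 14)*factorial(k + 3) matches t_k.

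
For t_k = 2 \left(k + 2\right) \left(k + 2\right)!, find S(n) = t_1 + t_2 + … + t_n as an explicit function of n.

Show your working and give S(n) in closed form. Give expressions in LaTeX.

S(n) = 2 \left(n + 3\right)! - 12

Ratio r(k) = (k + 3)**2/(k + 2).
A = k + 3, B = 1, C = k + 2.
Solve (k + 3)·f(k+1) − (1)·f(k) = k + 2.
Bound: deg f ≤ 0.
Match coefficients ⇒ f(k) = 1.
Certificate R = B(k−1)f/C = 1/(k + 2) gives s_k = 2*factorial(k + 2).
Check: Δs_k = 2*(k + 2)*factorial(k + 2). ✓
Telescope: S(n) = s_(n+1) − s_(1) = 2*factorial(n + 3) − (12) = 2*factorial(n + 3) - 12.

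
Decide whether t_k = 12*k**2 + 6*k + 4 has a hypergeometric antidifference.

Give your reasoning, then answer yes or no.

Ratio r(k) = (6*k**2 + 15*k + 11)/(6*k**2 + 3*k + 2).
Gosper form: A/B · C(k+1)/C(k) with A=1, B=1, C=k**2 + k/2 + 1/3.
Solve (1)·f(k+1) − (1)·f(k) = k**2 + k/2 + 1/3.
Degrees (0,0,2) ⇒ d ≤ 3.
Solve for f: f(k) = k*(4*k**2 - 3*k + 3)/12 (degree 3 ≤ 3).
Then R = B(k−1)f/C = k*(4*k**2 - 3*k + 3)/(2*(6*k**2 + 3*k + 2)), so s_k = R(k)·t_k = k*(4*k**2 - 3*k + 3).
Verify: 12*k**2 + 6*k + 4 matches t_k.

Yes. s_k = k*(4*k**2 - 3*k + 3).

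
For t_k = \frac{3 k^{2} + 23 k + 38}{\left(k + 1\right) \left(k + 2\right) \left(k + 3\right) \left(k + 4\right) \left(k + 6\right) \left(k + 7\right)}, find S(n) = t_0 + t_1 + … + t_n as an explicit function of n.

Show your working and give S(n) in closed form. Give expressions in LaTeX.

S(n) = \frac{n^{3} + 13 n^{2} + 50 n + 38}{18 \left(n^{3} + 13 n^{2} + 50 n + 56\right)}

r(k) = (k + 1)*(k + 6)*(23*k + 3*(k + 1)**2 + 61)/((k + 5)*(k + 8)*(3*k**2 + 23*k + 38)) after simplifying.
Normal form (A,B,C) = (k + 1, k + 8, k**3 + 38*k**2/3 + 51*k + 190/3).
Set up (k + 1)·f(k+1) − (k + 7)·f(k) − (k**3 + 38*k**2/3 + 51*k + 190/3) = 0.
From deg A=1, deg B=1, deg C=3: d=6.
Solving with deg f ≤ 6: f(k) = k*(k + 2)*(k + 4)*(k + 5)*(k**2 + 10*k + 27)/54.
Then R = B(k−1)f/C = k*(k + 2)*(k + 4)*(k + 7)*(k**2 + 10*k + 27)/(18*(3*k**2 + 23*k + 38)), so s_k = R(k)·t_k = k*(k**2 + 10*k + 27)/(18*(k**3 + 10*k**2 + 27*k + 18)).
Verify: (3*k**2 + 23*k + 38)/(k**6 + 23*k**5 + 207*k**4 + 925*k**3 + 2144*k**2 + 2412*k + 1008) matches t_k.
Telescope: S(n) = s_(n+1) − s_(0) = (n**3 + 13*n**2 + 50*n + 38)/(18*(n**3 + 13*n**2 + 50*n + 56)) − (0) = (n**3 + 13*n**2 + 50*n + 38)/(18*(n**3 + 13*n**2 + 50*n + 56)).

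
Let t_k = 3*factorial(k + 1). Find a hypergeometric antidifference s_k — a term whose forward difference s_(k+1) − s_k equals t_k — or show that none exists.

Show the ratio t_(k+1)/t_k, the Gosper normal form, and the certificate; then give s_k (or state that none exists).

The ratio is k + 2.
A = k + 2, B = 1, C = 1.
Key eq: (k + 2)·f(k+1) = (1)·f(k) + (1).
Bound: deg f ≤ -1.
Negative degree bound (-1): no f exists, t_k not Gosper-summable.

none — t_k is not Gosper-summable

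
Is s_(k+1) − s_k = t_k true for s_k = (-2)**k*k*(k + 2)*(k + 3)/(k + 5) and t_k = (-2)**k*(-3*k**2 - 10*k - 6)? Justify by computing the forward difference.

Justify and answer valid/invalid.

s_(k+1) = (-2)**(k + 1)*(k + 1)*(k + 3)*(k + 4)/(k + 6)
s_(k+1) − s_k = (-2)**k*(-3*k**4 - 37*k**3 - 154*k**2 - 250*k - 120)/(k**2 + 11*k + 30)
(s_(k+1) − s_k) − t_k = 2*(-2)**k*(3*k**3 + 26*k**2 + 58*k + 30)/(k**2 + 11*k + 30)

Invalid: residual 2*(-2)**k*(3*k**3 + 26*k**2 + 58*k + 30)/(k**2 + 11*k + 30) ≠ 0.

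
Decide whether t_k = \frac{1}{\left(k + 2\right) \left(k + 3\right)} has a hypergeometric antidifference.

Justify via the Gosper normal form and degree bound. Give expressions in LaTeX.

Yes. s_k = \frac{k}{2 \left(k + 2\right)}.

Ratio r(k) = (k + 2)/(k + 4).
Gosper form: A/B · C(k+1)/C(k) with A=k + 2, B=k + 4, C=1.
Need (k + 2)·f(k+1) − (k + 3)·f(k) = 1.
deg f ≤ 1 (via 1,1,0).
Coefficient equations give f(k) = k/2.
Get s_k = R·t_k = k/(2*(k + 2)) with R(k) = B(k−1)f(k)/C(k) = k*(k + 3)/2.
Verify: 1/(k**2 + 5*k + 6) matches t_k.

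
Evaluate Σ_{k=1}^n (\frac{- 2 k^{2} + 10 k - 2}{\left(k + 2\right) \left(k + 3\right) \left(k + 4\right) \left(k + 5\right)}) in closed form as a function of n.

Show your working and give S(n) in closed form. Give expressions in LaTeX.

S(n) = \frac{n \left(- n^{2} + 18 n + 13\right)}{15 \left(n^{3} + 12 n^{2} + 47 n + 60\right)}

r(k) = (k**3 - k**2 - 9*k - 6)/(k**3 + k**2 - 29*k + 6) after simplifying.
So A=k + 2 and B=k + 6, with C=k**2 - 5*k + 1.
f must satisfy (k + 2)·f(k+1) − (k + 5)·f(k) = k**2 - 5*k + 1.
Degrees (1,1,2) ⇒ d ≤ 3.
A polynomial solution: f(k) = k*(k - 13)*(k - 2)/24.
So s_k = (B(k−1)f/C)·t_k = (k*(k - 13)*(k - 2)*(k + 5)/(24*(k**2 - 5*k + 1)))·t_k = -k*(k**2 - 15*k + 26)/(12*(k + 2)*(k + 3)*(k + 4)).
Verify: 2*(-k**2 + 5*k - 1)/(k**4 + 14*k**3 + 71*k**2 + 154*k + 120) matches t_k.
Σ_(k=1)^n t_k = s_(n+1) − s_(1) = ((-n**3 + 12*n**2 + n - 12)/(12*(n**3 + 12*n**2 + 47*n + 60))) − (-1/60), i.e. n*(-n**2 + 18*n + 13)/(15*(n**3 + 12*n**2 + 47*n + 60)).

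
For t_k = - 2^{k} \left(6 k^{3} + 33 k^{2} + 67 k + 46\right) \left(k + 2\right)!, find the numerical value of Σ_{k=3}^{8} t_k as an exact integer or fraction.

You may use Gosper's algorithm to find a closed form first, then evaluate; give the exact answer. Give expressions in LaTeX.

r(k) = 2*(6*k**4 + 69*k**3 + 304*k**2 + 605*k + 456)/(6*k**3 + 33*k**2 + 67*k + 46) after simplifying.
Normal form (A,B,C) = (2*k + 6, 1, k**3 + 11*k**2/2 + 67*k/6 + 23/3).
Set up (2*k + 6)·f(k+1) − (1)·f(k) − (k**3 + 11*k**2/2 + 67*k/6 + 23/3) = 0.
From deg A=1, deg B=0, deg C=3: d=2.
Coefficient equations give f(k) = (3*k**2 + 3*k + 2)/6.
R(k) = B(k−1)·f(k)/C(k) = (3*k**2 + 3*k + 2)/(6*k**3 + 33*k**2 + 67*k + 46); s_k = R·t_k = -2**k*(3*k**2 + 3*k + 2)*factorial(k + 2).
Δs = -2**k*(6*k**3 + 33*k**2 + 67*k + 46)*factorial(k + 2), as required.
Σ_(k=3)^(8) t_k = s_(9) − s_(3) = -5558973235200 − (-36480) = -5558973198720.

Σ = -5558973198720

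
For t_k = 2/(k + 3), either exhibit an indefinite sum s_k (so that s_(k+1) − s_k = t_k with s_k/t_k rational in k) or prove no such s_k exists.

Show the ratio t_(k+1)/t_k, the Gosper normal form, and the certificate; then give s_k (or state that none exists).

t_(k+1)/t_k = (k + 3)/(k + 4).
Factor: A=k + 3; B=k + 4; C=1.
f must satisfy (k + 3)·f(k+1) − (k + 3)·f(k) = 1.
From deg A=1, deg B=1, deg C=0: d=0.
Put f(k) = c0: A·f(k+1) − B(k−1)·f(k) − C = -1; need -1 = 0 — inconsistent ⇒ no f, not summable.

no hypergeometric antidifference exists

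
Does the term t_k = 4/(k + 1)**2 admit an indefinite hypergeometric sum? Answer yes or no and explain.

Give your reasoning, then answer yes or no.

No — the linear system for f has no solution.

Step 1: r(k) = (k + 1)**2/(k + 2)**2.
Factor: A=k**2 + 2*k + 1; B=k**2 + 4*k + 4; C=1.
f must satisfy (k**2 + 2*k + 1)·f(k+1) − (k**2 + 2*k + 1)·f(k) = 1.
deg f ≤ 0 (via 2,2,0).
Generic f = c0 gives residual -1; -1 = 0 cannot hold, so t_k is not Gosper-summable.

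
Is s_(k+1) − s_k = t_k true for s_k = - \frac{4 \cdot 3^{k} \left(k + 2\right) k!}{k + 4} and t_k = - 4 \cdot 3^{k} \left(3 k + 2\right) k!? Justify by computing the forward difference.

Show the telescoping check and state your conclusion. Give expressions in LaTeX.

s_(k+1) = -12*3**k*(k + 3)*factorial(k + 1)/(k + 5)
s_(k+1) − s_k = -4*3**k*(3*k**3 + 23*k**2 + 50*k + 26)*factorial(k)/((k + 4)*(k + 5))
(s_(k+1) − s_k) − t_k = 8*3**k*(3*k**2 + 14*k + 7)*factorial(k)/((k + 4)*(k + 5))

Invalid: residual \frac{8 \cdot 3^{k} \left(3 k^{2} + 14 k + 7\right) k!}{\left(k + 4\right) \left(k + 5\right)} ≠ 0.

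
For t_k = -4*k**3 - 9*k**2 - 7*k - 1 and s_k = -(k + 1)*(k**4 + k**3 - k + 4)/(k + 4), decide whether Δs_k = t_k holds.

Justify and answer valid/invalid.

s_(k+1) = -(k + 2)*(-k + (k + 1)**4 + (k + 1)**3 + 3)/(k + 5)
s_(k+1) − s_k = (-4*k**5 - 36*k**4 - 96*k**3 - 115*k**2 - 59*k - 20)/(k**2 + 9*k + 20)
(s_(k+1) − s_k) − t_k = 3*k*(3*k**3 + 24*k**2 + 43*k + 30)/(k**2 + 9*k + 20)

Invalid: residual 3*k*(3*k**3 + 24*k**2 + 43*k + 30)/(k**2 + 9*k + 20) ≠ 0.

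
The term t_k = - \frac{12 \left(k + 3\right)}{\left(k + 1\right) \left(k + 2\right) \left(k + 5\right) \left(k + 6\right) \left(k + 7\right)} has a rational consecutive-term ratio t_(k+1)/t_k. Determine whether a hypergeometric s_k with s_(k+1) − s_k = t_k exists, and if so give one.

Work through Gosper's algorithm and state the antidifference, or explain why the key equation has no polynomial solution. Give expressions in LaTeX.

s_k = \frac{2 k \left(- k^{2} - 12 k - 41\right)}{15 \left(k^{3} + 12 k^{2} + 41 k + 30\right)}

t_(k+1)/t_k = (k + 1)*(k + 4)*(k + 5)/((k + 3)**2*(k + 8)).
Factor: A=k + 1; B=k + 8; C=k**3 + 10*k**2 + 33*k + 36.
Key eq: (k + 1)·f(k+1) = (k + 7)·f(k) + (k**3 + 10*k**2 + 33*k + 36).
d = 6 from the (1,1,3) case.
Solving with deg f ≤ 6: f(k) = k*(k + 2)*(k + 3)*(k + 4)*(k**2 + 12*k + 41)/90.
Then R = B(k−1)f/C = k*(k + 2)*(k + 7)*(k**2 + 12*k + 41)/(90*(k + 3)), so s_k = R(k)·t_k = 2*k*(-k**2 - 12*k - 41)/(15*(k**3 + 12*k**2 + 41*k + 30)).
Verify: 12*(-k - 3)/(k**5 + 21*k**4 + 163*k**3 + 567*k**2 + 844*k + 420) matches t_k.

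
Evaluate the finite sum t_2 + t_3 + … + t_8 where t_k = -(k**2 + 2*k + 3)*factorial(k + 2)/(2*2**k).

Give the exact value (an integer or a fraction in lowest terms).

Σ = -1403301/2

Ratio r(k) = (k + 3)*(2*k + (k + 1)**2 + 5)/(2*(k**2 + 2*k + 3)).
Normal form (A,B,C) = (k/2 + 3/2, 1, k**2 + 2*k + 3).
f must satisfy (k/2 + 3/2)·f(k+1) − (1)·f(k) = k**2 + 2*k + 3.
d = 1 from the (1,0,2) case.
Coefficient equations give f(k) = 2*k.
Certificate R = B(k−1)f/C = 2*k/(k**2 + 2*k + 3) gives s_k = -k*factorial(k + 2)/2**k.
s_(k+1) − s_k = -(k**2 + 2*k + 3)*factorial(k + 2)/(2*2**k) = t_k.
Evaluate s at k=9 and k=2: -1403325/2 and -12; difference -1403301/2.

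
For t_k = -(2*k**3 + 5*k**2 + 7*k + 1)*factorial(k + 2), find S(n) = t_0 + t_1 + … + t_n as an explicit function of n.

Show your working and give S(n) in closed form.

Ratio r(k) = (2*k**4 + 17*k**3 + 56*k**2 + 84*k + 45)/(2*k**3 + 5*k**2 + 7*k + 1).
So A=k + 3 and B=1, with C=k**3 + 5*k**2/2 + 7*k/2 + 1/2.
Set up (k + 3)·f(k+1) − (1)·f(k) − (k**3 + 5*k**2/2 + 7*k/2 + 1/2) = 0.
deg f ≤ 2 (via 1,0,3).
Solve for f: f(k) = (2*k**2 - 3*k + 2)/2 (degree 2 ≤ 2).
Certificate R = B(k−1)f/C = (2*k**2 - 3*k + 2)/(2*k**3 + 5*k**2 + 7*k + 1) gives s_k = -(2*k**2 - 3*k + 2)*factorial(k + 2).
Δs = -(2*k**3 + 5*k**2 + 7*k + 1)*factorial(k + 2), as required.
Telescope: S(n) = s_(n+1) − s_(0) = -(2*n**2 + n + 1)*factorial(n + 3) − (-4) = -2*n**2*factorial(n + 3) - n*factorial(n + 3) - factorial(n + 3) + 4.

S(n) = -2*n**2*factorial(n + 3) - n*factorial(n + 3) - factorial(n + 3) + 4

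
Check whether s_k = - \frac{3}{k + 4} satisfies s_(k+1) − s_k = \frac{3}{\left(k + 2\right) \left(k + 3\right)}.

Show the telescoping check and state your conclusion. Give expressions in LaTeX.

Invalid: residual \frac{6 \left(- 2 k - 7\right)}{k^{4} + 14 k^{3} + 71 k^{2} + 154 k + 120} ≠ 0.

s_(k+1) = -3/(k + 5)
s_(k+1) − s_k = 3/((k + 4)*(k + 5))
(s_(k+1) − s_k) − t_k = 6*(-2*k - 7)/(k**4 + 14*k**3 + 71*k**2 + 154*k + 120)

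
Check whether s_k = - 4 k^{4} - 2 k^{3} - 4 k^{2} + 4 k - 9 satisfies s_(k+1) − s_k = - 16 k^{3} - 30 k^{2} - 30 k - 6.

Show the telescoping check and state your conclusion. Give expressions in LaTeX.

Valid: the claim telescopes to t_k.

s_(k+1) = -4*k**4 - 18*k**3 - 34*k**2 - 26*k - 15
s_(k+1) − s_k = -16*k**3 - 30*k**2 - 30*k - 6
(s_(k+1) − s_k) − t_k = 0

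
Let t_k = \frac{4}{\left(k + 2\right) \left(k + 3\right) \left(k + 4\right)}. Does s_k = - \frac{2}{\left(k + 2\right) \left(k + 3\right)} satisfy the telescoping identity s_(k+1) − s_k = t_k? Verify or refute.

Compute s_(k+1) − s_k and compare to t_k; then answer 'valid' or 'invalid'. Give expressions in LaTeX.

s_(k+1) = -2/((k + 3)*(k + 4))
s_(k+1) − s_k = 4/(k**3 + 9*k**2 + 26*k + 24)
(s_(k+1) − s_k) − t_k = 0

Valid: the claim telescopes to t_k.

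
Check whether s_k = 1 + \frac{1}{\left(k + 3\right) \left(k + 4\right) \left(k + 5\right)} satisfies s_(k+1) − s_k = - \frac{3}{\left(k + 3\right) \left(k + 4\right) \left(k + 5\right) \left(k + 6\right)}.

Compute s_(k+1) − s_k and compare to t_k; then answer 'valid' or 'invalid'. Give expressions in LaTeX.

s_(k+1) = 1 + 1/((k + 4)*(k + 5)*(k + 6))
s_(k+1) − s_k = -3/((k + 3)*(k + 4)*(k + 5)*(k + 6))
(s_(k+1) − s_k) − t_k = 0

Valid: the claim telescopes to t_k.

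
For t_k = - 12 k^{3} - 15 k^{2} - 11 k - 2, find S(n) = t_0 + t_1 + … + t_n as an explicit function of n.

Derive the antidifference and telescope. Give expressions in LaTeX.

Step 1: r(k) = (12*k**3 + 51*k**2 + 77*k + 40)/(12*k**3 + 15*k**2 + 11*k + 2).
Factor: A=1; B=1; C=k**3 + 5*k**2/4 + 11*k/12 + 1/6.
Set up (1)·f(k+1) − (1)·f(k) − (k**3 + 5*k**2/4 + 11*k/12 + 1/6) = 0.
d = 4 from the (0,0,3) case.
Solving with deg f ≤ 4: f(k) = k*(3*k**3 - k**2 + k - 1)/12.
R(k) = B(k−1)·f(k)/C(k) = k*(3*k**3 - k**2 + k - 1)/((4*k + 1)*(3*k**2 + 3*k + 2)); s_k = R·t_k = k*(-3*k**3 + k**2 - k + 1).
Verify: -12*k**3 - 15*k**2 - 11*k - 2 matches t_k.
s_(n+1) = -3*n**4 - 11*n**3 - 16*n**2 - 10*n - 2 and s_(0) = 0, so S(n) = -3*n**4 - 11*n**3 - 16*n**2 - 10*n - 2.

S(n) = - 3 n^{4} - 11 n^{3} - 16 n^{2} - 10 n - 2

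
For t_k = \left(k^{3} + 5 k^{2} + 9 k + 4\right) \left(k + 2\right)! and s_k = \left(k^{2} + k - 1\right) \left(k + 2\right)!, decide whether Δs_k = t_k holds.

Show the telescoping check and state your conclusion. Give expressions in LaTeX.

s_(k+1) = (k**2 + 3*k + 1)*factorial(k + 3)
s_(k+1) − s_k = (k**3 + 5*k**2 + 9*k + 4)*factorial(k + 2)
(s_(k+1) − s_k) − t_k = 0

valid; difference matches t_k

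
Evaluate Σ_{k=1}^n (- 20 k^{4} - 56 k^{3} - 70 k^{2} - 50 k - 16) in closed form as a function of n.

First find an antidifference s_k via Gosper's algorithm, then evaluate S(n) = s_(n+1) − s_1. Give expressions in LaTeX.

Ratio r(k) = (10*k**4 + 68*k**3 + 179*k**2 + 219*k + 106)/(10*k**4 + 28*k**3 + 35*k**2 + 25*k + 8).
A = 1, B = 1, C = k**4 + 14*k**3/5 + 7*k**2/2 + 5*k/2 + 4/5.
Need (1)·f(k+1) − (1)·f(k) = k**4 + 14*k**3/5 + 7*k**2/2 + 5*k/2 + 4/5.
From deg A=0, deg B=0, deg C=4: d=5.
Match coefficients ⇒ f(k) = k*(k + 1)*(2*k**3 + k + 1)/10.
Certificate R = B(k−1)f/C = k*(2*k**3 + k + 1)/(10*k**3 + 18*k**2 + 17*k + 8) gives s_k = 2*k*(-2*k**4 - 2*k**3 - k**2 - 2*k - 1).
s_(k+1) − s_k = -20*k**4 - 56*k**3 - 70*k**2 - 50*k - 16 = t_k.
Telescope: S(n) = s_(n+1) − s_(1) = -4*n**5 - 24*n**4 - 58*n**3 - 74*n**2 - 52*n - 16 − (-16) = 2*n*(-2*n**4 - 12*n**3 - 29*n**2 - 37*n - 26).

S(n) = 2 n \left(- 2 n^{4} - 12 n^{3} - 29 n^{2} - 37 n - 26\right)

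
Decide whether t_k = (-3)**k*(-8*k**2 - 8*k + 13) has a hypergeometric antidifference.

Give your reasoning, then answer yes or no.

Yes. s_k = (-3)**k*(2*k**2 - k - 4).

r(k) = 3*(-8*k - 8*(k + 1)**2 + 5)/(8*k**2 + 8*k - 13) after simplifying.
So A=-3 and B=1, with C=k**2 + k - 13/8.
f must satisfy (-3)·f(k+1) − (1)·f(k) = k**2 + k - 13/8.
deg f ≤ 2 (via 0,0,2).
A polynomial solution: f(k) = -(2*k**2 - k - 4)/8.
Get s_k = R·t_k = (-3)**k*(2*k**2 - k - 4) with R(k) = B(k−1)f(k)/C(k) = -(2*k**2 - k - 4)/(8*k**2 + 8*k - 13).
s_(k+1) − s_k = (-3)**k*(-8*k**2 - 8*k + 13) = t_k.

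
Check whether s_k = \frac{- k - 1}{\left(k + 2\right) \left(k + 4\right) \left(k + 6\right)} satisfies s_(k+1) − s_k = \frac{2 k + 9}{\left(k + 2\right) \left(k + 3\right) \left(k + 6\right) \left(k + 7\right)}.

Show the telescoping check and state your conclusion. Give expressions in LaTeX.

s_(k+1) = (-k - 2)/((k + 3)*(k + 5)*(k + 7))
s_(k+1) − s_k = (2*k**3 + 18*k**2 + 40*k + 9)/(k**6 + 27*k**5 + 295*k**4 + 1665*k**3 + 5104*k**2 + 8028*k + 5040)
(s_(k+1) − s_k) − t_k = 9*(-k**2 - 9*k - 19)/(k**6 + 27*k**5 + 295*k**4 + 1665*k**3 + 5104*k**2 + 8028*k + 5040)

Invalid: residual \frac{9 \left(- k^{2} - 9 k - 19\right)}{k^{6} + 27 k^{5} + 295 k^{4} + 1665 k^{3} + 5104 k^{2} + 8028 k + 5040} ≠ 0.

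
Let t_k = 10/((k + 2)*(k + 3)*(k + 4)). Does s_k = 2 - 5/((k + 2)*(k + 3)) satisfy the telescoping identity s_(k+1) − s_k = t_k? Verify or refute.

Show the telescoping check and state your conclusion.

valid; difference matches t_k

s_(k+1) = 2 - 5/((k + 3)*(k + 4))
s_(k+1) − s_k = 10/(k**3 + 9*k**2 + 26*k + 24)
(s_(k+1) − s_k) − t_k = 0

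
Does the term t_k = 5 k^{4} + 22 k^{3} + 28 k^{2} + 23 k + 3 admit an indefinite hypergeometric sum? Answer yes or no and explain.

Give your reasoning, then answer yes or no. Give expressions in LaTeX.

Compute t_(k+1)/t_k: get (5*k**4 + 42*k**3 + 124*k**2 + 165*k + 81)/(5*k**4 + 22*k**3 + 28*k**2 + 23*k + 3).
Gosper form: A/B · C(k+1)/C(k) with A=1, B=1, C=k**4 + 22*k**3/5 + 28*k**2/5 + 23*k/5 + 3/5.
Key eq: (1)·f(k+1) = (1)·f(k) + (k**4 + 22*k**3/5 + 28*k**2/5 + 23*k/5 + 3/5).
deg f ≤ 5 (via 0,0,4).
A polynomial solution: f(k) = k*(k**4 + 3*k**3 + 3*k - 4)/5.
So s_k = (B(k−1)f/C)·t_k = (k*(k**4 + 3*k**3 + 3*k - 4)/(5*k**4 + 22*k**3 + 28*k**2 + 23*k + 3))·t_k = k*(k**4 + 3*k**3 + 3*k - 4).
s_(k+1) − s_k = 5*k**4 + 22*k**3 + 28*k**2 + 23*k + 3 = t_k.

Yes. s_k = k \left(k^{4} + 3 k^{3} + 3 k - 4\right).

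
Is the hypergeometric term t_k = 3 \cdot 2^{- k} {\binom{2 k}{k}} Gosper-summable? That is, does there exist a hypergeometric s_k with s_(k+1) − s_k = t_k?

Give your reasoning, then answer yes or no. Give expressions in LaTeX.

No — t_k has no hypergeometric antidifference.

Ratio r(k) = (2*k + 1)/(k + 1).
Factor: A=2*k + 1; B=k + 1; C=1.
Need (2*k + 1)·f(k+1) − (k)·f(k) = 1.
d = -1 from the (1,1,0) case.
Bound -1 < 0, so the key equation has no polynomial solution.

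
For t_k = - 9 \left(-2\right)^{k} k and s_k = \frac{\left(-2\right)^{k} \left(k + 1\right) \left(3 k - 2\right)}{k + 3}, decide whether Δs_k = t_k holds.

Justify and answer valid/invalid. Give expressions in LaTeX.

Invalid: residual \frac{\left(-2\right)^{k + 1} \left(- 9 k^{2} - 30 k + 2\right)}{k^{2} + 7 k + 12} ≠ 0.

s_(k+1) = (-2)**(k + 1)*(k + 2)*(3*k + 1)/(k + 4)
s_(k+1) − s_k = (-2)**k*(-9*k**3 - 45*k**2 - 48*k - 4)/(k**2 + 7*k + 12)
(s_(k+1) − s_k) − t_k = (-2)**(k + 1)*(-9*k**2 - 30*k + 2)/(k**2 + 7*k + 12)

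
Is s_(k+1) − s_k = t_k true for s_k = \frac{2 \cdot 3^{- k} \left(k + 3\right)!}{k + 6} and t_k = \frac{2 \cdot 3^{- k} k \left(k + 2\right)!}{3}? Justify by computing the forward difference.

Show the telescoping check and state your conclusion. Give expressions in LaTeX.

s_(k+1) = 2*factorial(k + 4)/(3*3**k*(k + 7))
s_(k+1) − s_k = 2*(k**2 + 7*k + 3)*factorial(k + 3)/(3*3**k*(k + 6)*(k + 7))
(s_(k+1) − s_k) − t_k = -2*(k**2 + 6*k - 3)*factorial(k + 2)/(3**k*(k + 6)*(k + 7))

Invalid: residual - \frac{2 \cdot 3^{- k} \left(k^{2} + 6 k - 3\right) \left(k + 2\right)!}{\left(k + 6\right) \left(k + 7\right)} ≠ 0.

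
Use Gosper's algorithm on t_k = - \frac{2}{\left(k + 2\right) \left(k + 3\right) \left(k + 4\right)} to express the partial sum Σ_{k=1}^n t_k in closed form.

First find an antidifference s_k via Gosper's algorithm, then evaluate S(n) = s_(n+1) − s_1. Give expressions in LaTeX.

Ratio r(k) = (k + 2)/(k + 5).
So A=k + 2 and B=k + 5, with C=1.
Key eq: (k + 2)·f(k+1) = (k + 4)·f(k) + (1).
deg f ≤ 2 (via 1,1,0).
Match coefficients ⇒ f(k) = k*(k + 5)/12.
Certificate R = B(k−1)f/C = k*(k + 4)*(k + 5)/12 gives s_k = k*(-k - 5)/(6*(k + 2)*(k + 3)).
Δs = -2/(k**3 + 9*k**2 + 26*k + 24), as required.
s_(n+1) = (-n**2 - 7*n - 6)/(6*(n**2 + 7*n + 12)) and s_(1) = -1/12, so S(n) = n*(-n - 7)/(12*(n**2 + 7*n + 12)).

S(n) = \frac{n \left(- n - 7\right)}{12 \left(n^{2} + 7 n + 12\right)}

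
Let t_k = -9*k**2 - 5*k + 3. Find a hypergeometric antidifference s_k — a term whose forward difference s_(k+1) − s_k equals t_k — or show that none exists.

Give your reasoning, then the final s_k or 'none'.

s_k = k*(-3*k**2 + 2*k + 4)

Step 1: r(k) = (9*k**2 + 23*k + 11)/(9*k**2 + 5*k - 3).
A = 1, B = 1, C = k**2 + 5*k/9 - 1/3.
Solve (1)·f(k+1) − (1)·f(k) = k**2 + 5*k/9 - 1/3.
From deg A=0, deg B=0, deg C=2: d=3.
A polynomial solution: f(k) = k*(3*k**2 - 2*k - 4)/9.
Then R = B(k−1)f/C = k*(3*k**2 - 2*k - 4)/(9*k**2 + 5*k - 3), so s_k = R(k)·t_k = k*(-3*k**2 + 2*k + 4).
Δs = -9*k**2 - 5*k + 3, as required.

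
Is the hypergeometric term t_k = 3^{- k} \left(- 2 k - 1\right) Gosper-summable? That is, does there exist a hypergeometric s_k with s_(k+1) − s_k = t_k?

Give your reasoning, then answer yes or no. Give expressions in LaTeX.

The ratio is (2*k + 3)/(3*(2*k + 1)).
Factor: A=1/3; B=1; C=k + 1/2.
Solve (1/3)·f(k+1) − (1)·f(k) = k + 1/2.
Bound: deg f ≤ 1.
Solving with deg f ≤ 1: f(k) = -3*(k + 1)/2.
Certificate R = B(k−1)f/C = -3*(k + 1)/(2*k + 1) gives s_k = 3**(1 - k)*(k + 1).
Check: Δs_k = (-2*k - 1)/3**k. ✓

Yes. s_k = 3^{1 - k} \left(k + 1\right).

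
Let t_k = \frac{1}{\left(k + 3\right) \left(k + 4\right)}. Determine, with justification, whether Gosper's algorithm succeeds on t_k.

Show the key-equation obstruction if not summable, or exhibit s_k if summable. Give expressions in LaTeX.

Step 1: r(k) = (k + 3)/(k + 5).
A = k + 3, B = k + 5, C = 1.
Key eq: (k + 3)·f(k+1) = (k + 4)·f(k) + (1).
Degrees (1,1,0) ⇒ d ≤ 1.
Match coefficients ⇒ f(k) = k/3.
Certificate R = B(k−1)f/C = k*(k + 4)/3 gives s_k = k/(3*(k + 3)).
Δs = 1/(k**2 + 7*k + 12), as required.

Yes. s_k = \frac{k}{3 \left(k + 3\right)}.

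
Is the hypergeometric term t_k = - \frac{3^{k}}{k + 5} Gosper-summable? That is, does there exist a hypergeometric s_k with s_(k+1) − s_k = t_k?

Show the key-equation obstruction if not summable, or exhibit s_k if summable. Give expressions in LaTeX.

Ratio r(k) = 3*(k + 5)/(k + 6).
Normal form (A,B,C) = (3*k + 15, k + 6, 1).
Set up (3*k + 15)·f(k+1) − (k + 5)·f(k) − (1) = 0.
From deg A=1, deg B=1, deg C=0: d=-1.
Negative degree bound (-1): no f exists, t_k not Gosper-summable.

No — negative degree bound, so no certificate f.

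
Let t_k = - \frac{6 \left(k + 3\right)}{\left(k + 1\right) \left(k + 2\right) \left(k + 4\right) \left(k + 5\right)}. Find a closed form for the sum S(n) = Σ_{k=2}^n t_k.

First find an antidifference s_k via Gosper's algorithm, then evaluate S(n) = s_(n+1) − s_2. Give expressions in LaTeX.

S(n) = \frac{- n^{2} - 7 n + 8}{6 \left(n^{2} + 7 n + 10\right)}

t_(k+1)/t_k = (k + 1)*(k + 4)**2/((k + 3)**2*(k + 6)).
A = k + 1, B = k + 6, C = k**2 + 6*k + 9.
Solve (k + 1)·f(k+1) − (k + 5)·f(k) = k**2 + 6*k + 9.
d = 4 from the (1,1,2) case.
Coefficient equations give f(k) = k*(k + 2)*(k + 3)*(k + 5)/8.
Then R = B(k−1)f/C = k*(k + 2)*(k + 5)**2/(8*(k + 3)), so s_k = R(k)·t_k = 3*k*(-k - 5)/(4*(k**2 + 5*k + 4)).
Δs = 6*(-k - 3)/(k**4 + 12*k**3 + 49*k**2 + 78*k + 40), as required.
Telescope: S(n) = s_(n+1) − s_(2) = 3*(-n**2 - 7*n - 6)/(4*(n**2 + 7*n + 10)) − (-7/12) = (-n**2 - 7*n + 8)/(6*(n**2 + 7*n + 10)).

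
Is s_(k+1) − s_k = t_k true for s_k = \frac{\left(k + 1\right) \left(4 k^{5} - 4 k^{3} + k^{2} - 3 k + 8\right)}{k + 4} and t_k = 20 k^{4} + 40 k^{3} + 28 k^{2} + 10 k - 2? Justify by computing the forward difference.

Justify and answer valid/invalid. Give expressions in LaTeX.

s_(k+1) = (k + 2)*(-3*k + 4*(k + 1)**5 - 4*(k + 1)**3 + (k + 1)**2 + 5)/(k + 5)
s_(k+1) − s_k = (20*k**6 + 172*k**5 + 428*k**4 + 486*k**3 + 285*k**2 + 59*k + 8)/(k**2 + 9*k + 20)
(s_(k+1) − s_k) − t_k = 3*(-16*k**5 - 120*k**4 - 192*k**3 - 121*k**2 - 41*k + 16)/(k**2 + 9*k + 20)

Invalid: residual \frac{3 \left(- 16 k^{5} - 120 k^{4} - 192 k^{3} - 121 k^{2} - 41 k + 16\right)}{k^{2} + 9 k + 20} ≠ 0.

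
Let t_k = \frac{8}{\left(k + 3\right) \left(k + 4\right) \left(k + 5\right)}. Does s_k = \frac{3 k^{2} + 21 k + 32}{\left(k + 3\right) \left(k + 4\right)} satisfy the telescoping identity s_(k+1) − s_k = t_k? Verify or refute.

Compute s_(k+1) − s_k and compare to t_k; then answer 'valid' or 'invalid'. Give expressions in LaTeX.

s_(k+1) = (21*k + 3*(k + 1)**2 + 53)/((k + 4)*(k + 5))
s_(k+1) − s_k = 8/(k**3 + 12*k**2 + 47*k + 60)
(s_(k+1) − s_k) − t_k = 0

valid; difference matches t_k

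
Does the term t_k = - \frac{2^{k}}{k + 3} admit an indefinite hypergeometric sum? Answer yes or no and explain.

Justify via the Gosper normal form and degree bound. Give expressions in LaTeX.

No. Not Gosper-summable.

t_(k+1)/t_k = 2*(k + 3)/(k + 4).
Gosper form: A/B · C(k+1)/C(k) with A=2*k + 6, B=k + 4, C=1.
Set up (2*k + 6)·f(k+1) − (k + 3)·f(k) − (1) = 0.
Degrees (1,1,0) ⇒ d ≤ -1.
Negative degree bound (-1): no f exists, t_k not Gosper-summable.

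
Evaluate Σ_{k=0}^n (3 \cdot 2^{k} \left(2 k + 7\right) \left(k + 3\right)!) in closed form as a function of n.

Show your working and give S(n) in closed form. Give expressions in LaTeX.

r(k) = 2*(k + 4)*(2*k + 9)/(2*k + 7) after simplifying.
A = 2*k + 8, B = 1, C = k + 7/2.
Need (2*k + 8)·f(k+1) − (1)·f(k) = k + 7/2.
d = 0 from the (1,0,1) case.
Solve for f: f(k) = 1/2 (degree 0 ≤ 0).
Then R = B(k−1)f/C = 1/(2*k + 7), so s_k = R(k)·t_k = 3*2**k*factorial(k + 3).
s_(k+1) − s_k = 3*2**k*(2*k + 7)*factorial(k + 3) = t_k.
Telescope: S(n) = s_(n+1) − s_(0) = 6*2**n*factorial(n + 4) − (18) = 6*2**n*factorial(n + 4) - 18.

S(n) = 6 \cdot 2^{n} \left(n + 4\right)! - 18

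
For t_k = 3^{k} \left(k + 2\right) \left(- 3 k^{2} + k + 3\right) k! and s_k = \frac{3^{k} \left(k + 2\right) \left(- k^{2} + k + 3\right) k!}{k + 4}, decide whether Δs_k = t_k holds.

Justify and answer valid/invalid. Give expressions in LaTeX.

s_(k+1) = -3**(k + 1)*(k + 3)*(k**2 + k - 3)*factorial(k + 1)/(k + 5)
s_(k+1) − s_k = -3**k*(3*k**5 + 26*k**4 + 66*k**3 + 21*k**2 - 104*k - 78)*factorial(k)/((k + 4)*(k + 5))
(s_(k+1) − s_k) − t_k = 2*3**k*(3*k**4 + 17*k**3 + 14*k**2 - 25*k - 21)*factorial(k)/((k + 4)*(k + 5))

Invalid: residual \frac{2 \cdot 3^{k} \left(3 k^{4} + 17 k^{3} + 14 k^{2} - 25 k - 21\right) k!}{\left(k + 4\right) \left(k + 5\right)} ≠ 0.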